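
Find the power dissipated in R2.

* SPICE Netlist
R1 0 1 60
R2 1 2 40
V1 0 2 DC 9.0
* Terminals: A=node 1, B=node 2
Nodal analysis, taking node 2 as the 0 V reference.
Source V1 fixes V_0 = 9 V.
KCL at each unknown node (sum of currents leaving = 0; resistances in Ω):
  Node 1: (V_1 - 9)/60 + (V_1 - 0)/40 = 0
Collecting terms: 0.04167 × V_1 = 0.15  =>  V_1 = 3.6 V
I_R2 = (V_1 - V_2)/R2 = (3.6 - 0)/40 = 0.09 A
P_R2 = I_R2² × R2 = (0.09)² × 40 = 0.324 W

Final answer: 0.324 W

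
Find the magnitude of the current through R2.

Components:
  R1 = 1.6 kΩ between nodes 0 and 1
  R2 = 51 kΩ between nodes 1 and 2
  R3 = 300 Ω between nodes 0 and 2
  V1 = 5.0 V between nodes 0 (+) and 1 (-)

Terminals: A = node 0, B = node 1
Nodal analysis, taking node 1 as the 0 V reference.
Source V1 fixes V_0 = 5 V.
KCL at each unknown node (sum of currents leaving = 0; resistances in Ω):
  Node 2: (V_2 - 0)/51000 + (V_2 - 5)/300 = 0
Collecting terms: 0.003353 × V_2 = 0.01667  =>  V_2 = 4.971 V
I_R2 = (V_1 - V_2)/R2 = (0 - 4.971)/51000 = -0.00009747 A
|I_R2| = 0.00009747 A

Final answer: |I_R2| = 9.747e-05 A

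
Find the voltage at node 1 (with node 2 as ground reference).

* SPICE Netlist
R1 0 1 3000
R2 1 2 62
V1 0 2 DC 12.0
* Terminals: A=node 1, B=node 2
Nodal analysis, taking node 2 as the 0 V reference.
Source V1 fixes V_0 = 12 V.
KCL at each unknown node (sum of currents leaving = 0; resistances in Ω):
  Node 1: (V_1 - 12)/3000 + (V_1 - 0)/62 = 0
Collecting terms: 0.01646 × V_1 = 0.004  =>  V_1 = 0.243 V
The requested potential is V_1 = 0.243 V.

Final answer: V_1 = 0.243 V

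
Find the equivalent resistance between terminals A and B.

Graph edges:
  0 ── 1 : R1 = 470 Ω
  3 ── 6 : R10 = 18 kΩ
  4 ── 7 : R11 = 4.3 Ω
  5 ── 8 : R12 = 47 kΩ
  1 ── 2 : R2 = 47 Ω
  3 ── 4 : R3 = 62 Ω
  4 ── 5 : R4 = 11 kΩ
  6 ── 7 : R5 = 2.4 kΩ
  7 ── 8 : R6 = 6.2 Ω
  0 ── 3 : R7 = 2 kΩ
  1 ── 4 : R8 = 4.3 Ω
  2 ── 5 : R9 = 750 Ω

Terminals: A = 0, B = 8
The network is not a plain series/parallel combination. Inject a 1 A test current into terminal A (node 0) and return it from terminal B (node 8); then R_eq = V_A / (1 A).
Nodal analysis, taking node 8 as the 0 V reference.
Current source I_test pushes 1 A into node 0 and draws it out of node 8.
KCL at each unknown node (sum of currents leaving = 0; resistances in Ω):
  Node 0: (V_0 - V_1)/470 + (V_0 - V_3)/2000 - 1 = 0
  Node 1: (V_1 - V_0)/470 + (V_1 - V_2)/47 + (V_1 - V_4)/4.3 = 0
  Node 2: (V_2 - V_1)/47 + (V_2 - V_5)/750 = 0
  Node 3: (V_3 - V_0)/2000 + (V_3 - V_4)/62 + (V_3 - V_6)/18000 = 0
  Node 4: (V_4 - V_1)/4.3 + (V_4 - V_3)/62 + (V_4 - V_5)/11000 + (V_4 - V_7)/4.3 = 0
  Node 5: (V_5 - V_2)/750 + (V_5 - V_4)/11000 + (V_5 - 0)/47000 = 0
  Node 6: (V_6 - V_3)/18000 + (V_6 - V_7)/2400 = 0
  Node 7: (V_7 - V_4)/4.3 + (V_7 - V_6)/2400 + (V_7 - 0)/6.2 = 0
Collecting terms (coefficients in siemens):
  0.002628·V_0 - 0.002128·V_1 - 0.0005·V_3 = 1
  0.256·V_1 - 0.002128·V_0 - 0.02128·V_2 - 0.2326·V_4 = 0
  0.02261·V_2 - 0.02128·V_1 - 0.001333·V_5 = 0
  0.01668·V_3 - 0.0005·V_0 - 0.01613·V_4 - 0.00005556·V_6 = 0
  0.4813·V_4 - 0.2326·V_1 - 0.01613·V_3 - 0.00009091·V_5 - 0.2326·V_7 = 0
  0.001446·V_5 - 0.001333·V_2 - 0.00009091·V_4 = 0
  0.0004722·V_6 - 0.00005556·V_3 - 0.0004167·V_7 = 0
  0.3943·V_7 - 0.2326·V_4 - 0.0004167·V_6 = 0
Solving these 8 simultaneous equations (Gaussian elimination) gives:
  V_0 = 396.1 V, V_1 = 13.99 V, V_2 = 13.96 V, V_3 = 22.04 V
  V_4 = 10.49 V, V_5 = 13.54 V, V_6 = 8.062 V, V_7 = 6.198 V
R_eq = V_0 / 1 A = 396.1 Ω

Final answer: 396.1 Ω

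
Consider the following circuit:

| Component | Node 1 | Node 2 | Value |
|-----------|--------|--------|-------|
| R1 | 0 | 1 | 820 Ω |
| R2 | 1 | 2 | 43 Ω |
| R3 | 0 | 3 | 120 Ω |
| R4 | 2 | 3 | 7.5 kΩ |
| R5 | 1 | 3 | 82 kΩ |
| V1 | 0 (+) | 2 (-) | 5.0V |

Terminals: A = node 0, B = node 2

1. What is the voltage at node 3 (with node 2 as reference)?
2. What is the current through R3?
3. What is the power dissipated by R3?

Nodal analysis, taking node 2 as the 0 V reference.
Source V1 fixes V_0 = 5 V.
KCL at each unknown node (sum of currents leaving = 0; resistances in Ω):
  Node 1: (V_1 - 5)/820 + (V_1 - 0)/43 + (V_1 - V_3)/82000 = 0
  Node 3: (V_3 - 5)/120 + (V_3 - 0)/7500 + (V_3 - V_1)/82000 = 0
Collecting terms (coefficients in siemens):
  0.02449·V_1 - 0.0000122·V_3 = 0.006098
  0.008479·V_3 - 0.0000122·V_1 = 0.04167
Determinant D = (0.02449)(0.008479) - (-0.0000122)(-0.0000122) = 0.0002076
V_1 = [(0.006098)(0.008479) - (-0.0000122)(0.04167)]/D = 0.2515 V
V_3 = [(0.02449)(0.04167) - (0.006098)(-0.0000122)]/D = 4.915 V
Part 1:
  Read off the nodal solution: V_3 = 4.915 V
Part 2:
  I_R3 = (V_0 - V_3)/R3 = (5 - 4.915)/120 = 0.0007121 A
  Magnitude: I_R3 = 0.0007121 A
Part 3:
  I_R3 = (V_0 - V_3)/R3 = (5 - 4.915)/120 = 0.0007121 A
  P_R3 = I_R3² × R3 = (0.0007121)² × 120 = 0.00006086 W

Final answers:
1. V_3 = 4.915 V
2. I_R3 = 0.0007121 A
3. P_R3 = 6.086e-05 W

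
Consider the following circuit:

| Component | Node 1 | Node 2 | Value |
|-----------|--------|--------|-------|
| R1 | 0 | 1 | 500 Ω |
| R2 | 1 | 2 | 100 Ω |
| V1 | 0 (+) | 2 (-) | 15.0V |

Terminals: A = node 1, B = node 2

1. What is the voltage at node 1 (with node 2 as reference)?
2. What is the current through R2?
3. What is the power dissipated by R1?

Nodal analysis, taking node 2 as the 0 V reference.
Source V1 fixes V_0 = 15 V.
KCL at each unknown node (sum of currents leaving = 0; resistances in Ω):
  Node 1: (V_1 - 15)/500 + (V_1 - 0)/100 = 0
Collecting terms: 0.012 × V_1 = 0.03  =>  V_1 = 2.5 V
Part 1:
  Read off the nodal solution: V_1 = 2.5 V
Part 2:
  I_R2 = (V_1 - V_2)/R2 = (2.5 - 0)/100 = 0.025 A
  Magnitude: I_R2 = 0.025 A
Part 3:
  I_R1 = (V_0 - V_1)/R1 = (15 - 2.5)/500 = 0.025 A
  P_R1 = I_R1² × R1 = (0.025)² × 500 = 0.3125 W

Final answers:
1. V_1 = 2.5 V
2. I_R2 = 0.025 A
3. P_R1 = 0.3125 W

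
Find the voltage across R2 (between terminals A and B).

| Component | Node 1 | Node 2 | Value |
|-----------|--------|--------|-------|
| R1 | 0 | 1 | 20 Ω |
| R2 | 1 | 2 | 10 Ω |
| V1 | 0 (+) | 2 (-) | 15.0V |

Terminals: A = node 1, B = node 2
R1 and R2 are in series across V1 (node 0 → node 1 → node 2), and the output A–B is taken across R2, so this is a voltage divider.
Series current: I = V1/(R1 + R2) = 15/(20 + 10) = 15/30 = 0.5 A
V_R2 = I × R2 = V1 × R2/(R1 + R2) = 15 × 10/30 = 5 V

Final answer: 5 V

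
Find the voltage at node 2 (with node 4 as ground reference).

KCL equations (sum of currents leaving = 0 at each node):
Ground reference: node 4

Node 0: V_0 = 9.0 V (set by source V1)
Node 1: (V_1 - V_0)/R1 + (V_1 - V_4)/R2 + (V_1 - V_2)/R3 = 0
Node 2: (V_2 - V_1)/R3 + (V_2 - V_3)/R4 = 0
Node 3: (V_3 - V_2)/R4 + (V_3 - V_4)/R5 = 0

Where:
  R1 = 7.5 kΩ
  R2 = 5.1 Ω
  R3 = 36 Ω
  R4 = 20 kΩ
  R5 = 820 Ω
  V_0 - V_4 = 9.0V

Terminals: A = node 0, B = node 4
Nodal analysis, taking node 4 as the 0 V reference.
Source V1 fixes V_0 = 9 V.
KCL at each unknown node (sum of currents leaving = 0; resistances in Ω):
  Node 1: (V_1 - 9)/7500 + (V_1 - 0)/5.1 + (V_1 - V_2)/36 = 0
  Node 2: (V_2 - V_1)/36 + (V_2 - V_3)/20000 = 0
  Node 3: (V_3 - V_2)/20000 + (V_3 - 0)/820 = 0
Collecting terms (coefficients in siemens):
  0.224·V_1 - 0.02778·V_2 = 0.0012
  0.02783·V_2 - 0.02778·V_1 - 0.00005·V_3 = 0
  0.00127·V_3 - 0.00005·V_2 = 0
Solving these 3 simultaneous equations (Gaussian elimination) gives:
  V_1 = 0.006114 V, V_2 = 0.006104 V, V_3 = 0.0002404 V
The requested potential is V_2 = 0.006104 V.

Final answer: V_2 = 0.006104 V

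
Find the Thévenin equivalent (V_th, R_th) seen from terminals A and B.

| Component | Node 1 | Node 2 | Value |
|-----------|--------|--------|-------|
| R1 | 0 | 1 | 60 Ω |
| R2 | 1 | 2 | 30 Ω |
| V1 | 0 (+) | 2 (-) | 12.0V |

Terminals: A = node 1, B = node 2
Step 1 — V_th is the open-circuit voltage V_A - V_B (nothing connected across the terminals).
Nodal analysis, taking node 2 as the 0 V reference.
Source V1 fixes V_0 = 12 V.
KCL at each unknown node (sum of currents leaving = 0; resistances in Ω):
  Node 1: (V_1 - 12)/60 + (V_1 - 0)/30 = 0
Collecting terms: 0.05 × V_1 = 0.2  =>  V_1 = 4 V
V_th = V_1 - V_2 = 4 - 0 = 4 V
Step 2 — R_th: zero the source — replace V1 by a short circuit (node 2 merges into node 0) — and find the resistance seen between A (node 1) and B (node 0).
Reduce the network between node 1 (A) and node 0 (B) by series/parallel combination:
  Rp1 = R1 ‖ R2 (parallel, both between nodes 0 and 1) = 1/(1/60 + 1/30) = 20 Ω
R_th = 20 Ω

Final answer: V_th = 4 V, R_th = 20 Ω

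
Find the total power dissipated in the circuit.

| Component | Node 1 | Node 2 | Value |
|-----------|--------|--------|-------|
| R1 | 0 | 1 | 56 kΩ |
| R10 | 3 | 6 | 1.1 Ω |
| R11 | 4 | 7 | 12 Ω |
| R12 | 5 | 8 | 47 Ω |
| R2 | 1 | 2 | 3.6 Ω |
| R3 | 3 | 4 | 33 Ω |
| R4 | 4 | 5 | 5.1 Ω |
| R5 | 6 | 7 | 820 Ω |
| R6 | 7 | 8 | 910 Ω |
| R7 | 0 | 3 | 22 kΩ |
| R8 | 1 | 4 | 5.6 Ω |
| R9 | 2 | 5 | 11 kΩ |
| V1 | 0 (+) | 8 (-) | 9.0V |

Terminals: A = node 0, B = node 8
Nodal analysis, taking node 8 as the 0 V reference.
Source V1 fixes V_0 = 9 V.
KCL at each unknown node (sum of currents leaving = 0; resistances in Ω):
  Node 1: (V_1 - 9)/56000 + (V_1 - V_2)/3.6 + (V_1 - V_4)/5.6 = 0
  Node 2: (V_2 - V_1)/3.6 + (V_2 - V_5)/11000 = 0
  Node 3: (V_3 - V_4)/33 + (V_3 - 9)/22000 + (V_3 - V_6)/1.1 = 0
  Node 4: (V_4 - V_3)/33 + (V_4 - V_5)/5.1 + (V_4 - V_1)/5.6 + (V_4 - V_7)/12 = 0
  Node 5: (V_5 - V_4)/5.1 + (V_5 - V_2)/11000 + (V_5 - 0)/47 = 0
  Node 6: (V_6 - V_7)/820 + (V_6 - V_3)/1.1 = 0
  Node 7: (V_7 - V_6)/820 + (V_7 - 0)/910 + (V_7 - V_4)/12 = 0
Collecting terms (coefficients in siemens):
  0.4564·V_1 - 0.2778·V_2 - 0.1786·V_4 = 0.0001607
  0.2779·V_2 - 0.2778·V_1 - 0.00009091·V_5 = 0
  0.9394·V_3 - 0.0303·V_4 - 0.9091·V_6 = 0.0004091
  0.4883·V_4 - 0.1786·V_1 - 0.0303·V_3 - 0.1961·V_5 - 0.08333·V_7 = 0
  0.2174·V_5 - 0.00009091·V_2 - 0.1961·V_4 = 0
  0.9103·V_6 - 0.9091·V_3 - 0.00122·V_7 = 0
  0.08565·V_7 - 0.08333·V_4 - 0.00122·V_6 = 0
Solving these 7 simultaneous equations (Gaussian elimination) gives:
  V_1 = 0.02887 V, V_2 = 0.02886 V, V_3 = 0.04088 V, V_4 = 0.02797 V
  V_5 = 0.02523 V, V_6 = 0.04087 V, V_7 = 0.02779 V
Power in each resistor, P = (ΔV)²/R:
  P_R1 = (9 - 0.02887)²/56000 = 0.001437 W
  P_R2 = (0.02887 - 0.02886)²/3.6 = 0.0000000000003922 W
  P_R3 = (0.04088 - 0.02797)²/33 = 0.000005053 W
  P_R4 = (0.02797 - 0.02523)²/5.1 = 0.000001468 W
  P_R5 = (0.04087 - 0.02779)²/820 = 0.0000002083 W
  P_R6 = (0.02779 - 0)²/910 = 0.000000849 W
  P_R7 = (9 - 0.04088)²/22000 = 0.003648 W
  P_R8 = (0.02887 - 0.02797)²/5.6 = 0.0000001431 W
  P_R9 = (0.02886 - 0.02523)²/11000 = 0.000000001198 W
  P_R10 = (0.04088 - 0.04087)²/1.1 = 0.0000000002795 W
  P_R11 = (0.02797 - 0.02779)²/12 = 0.000000002559 W
  P_R12 = (0.02523 - 0)²/47 = 0.00001355 W
P_total = P_R1 + P_R2 + P_R3 + P_R4 + P_R5 + P_R6 + P_R7 + P_R8 + P_R9 + P_R10 + P_R11 + P_R12 = 0.005107 W

Final answer: 0.005107 W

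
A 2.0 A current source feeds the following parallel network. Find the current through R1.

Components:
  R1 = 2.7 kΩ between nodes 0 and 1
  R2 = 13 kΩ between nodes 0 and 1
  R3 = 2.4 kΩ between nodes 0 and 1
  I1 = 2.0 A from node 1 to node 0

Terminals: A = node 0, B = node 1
All resistors sit directly between nodes 0 and 1, so they are in parallel and share one voltage V; the full source current 2 A splits among them.
1/R_par = 1/2700 + 1/13000 + 1/2400 = 0.000864 S  =>  R_par = 1157 Ω
V = I × R_par = 2 × 1157 = 2315 V
I_R1 = V/R1 = 2315/2700 = 0.8574 A

Final answer: 0.8574 A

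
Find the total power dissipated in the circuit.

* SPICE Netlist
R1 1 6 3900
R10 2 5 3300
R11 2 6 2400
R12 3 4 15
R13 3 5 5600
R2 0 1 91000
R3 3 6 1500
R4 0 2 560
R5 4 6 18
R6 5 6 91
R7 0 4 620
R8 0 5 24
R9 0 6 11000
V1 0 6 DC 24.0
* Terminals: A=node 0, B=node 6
Nodal analysis, taking node 6 as the 0 V reference.
Source V1 fixes V_0 = 24 V.
KCL at each unknown node (sum of currents leaving = 0; resistances in Ω):
  Node 1: (V_1 - 0)/3900 + (V_1 - 24)/91000 = 0
  Node 2: (V_2 - 24)/560 + (V_2 - V_5)/3300 + (V_2 - 0)/2400 = 0
  Node 3: (V_3 - 0)/1500 + (V_3 - V_4)/15 + (V_3 - V_5)/5600 = 0
  Node 4: (V_4 - 0)/18 + (V_4 - 24)/620 + (V_4 - V_3)/15 = 0
  Node 5: (V_5 - 0)/91 + (V_5 - 24)/24 + (V_5 - V_2)/3300 + (V_5 - V_3)/5600 = 0
Collecting terms (coefficients in siemens):
  0.0002674·V_1 = 0.0002637
  0.002505·V_2 - 0.000303·V_5 = 0.04286
  0.06751·V_3 - 0.06667·V_4 - 0.0001786·V_5 = 0
  0.1238·V_4 - 0.06667·V_3 = 0.03871
  0.05314·V_5 - 0.000303·V_2 - 0.0001786·V_3 = 1
Solving these 5 simultaneous equations (Gaussian elimination) gives:
  V_1 = 0.9863 V, V_2 = 19.4 V, V_3 = 0.7659 V, V_4 = 0.7249 V
  V_5 = 18.93 V
Power in each resistor, P = (ΔV)²/R:
  P_R1 = (0.9863 - 0)²/3900 = 0.0002494 W
  P_R2 = (24 - 0.9863)²/91000 = 0.00582 W
  P_R3 = (0.7659 - 0)²/1500 = 0.0003911 W
  P_R4 = (24 - 19.4)²/560 = 0.03786 W
  P_R5 = (0.7249 - 0)²/18 = 0.0292 W
  P_R6 = (18.93 - 0)²/91 = 3.939 W
  P_R7 = (24 - 0.7249)²/620 = 0.8738 W
  P_R8 = (24 - 18.93)²/24 = 1.07 W
  P_R9 = (24 - 0)²/11000 = 0.05236 W
  P_R10 = (19.4 - 18.93)²/3300 = 0.00006506 W
  P_R11 = (19.4 - 0)²/2400 = 0.1567 W
  P_R12 = (0.7659 - 0.7249)²/15 = 0.0001121 W
  P_R13 = (0.7659 - 18.93)²/5600 = 0.05893 W
P_total = P_R1 + P_R2 + P_R3 + P_R4 + P_R5 + P_R6 + P_R7 + P_R8 + P_R9 + P_R10 + P_R11 + P_R12 + P_R13 = 6.224 W

Final answer: 6.224 W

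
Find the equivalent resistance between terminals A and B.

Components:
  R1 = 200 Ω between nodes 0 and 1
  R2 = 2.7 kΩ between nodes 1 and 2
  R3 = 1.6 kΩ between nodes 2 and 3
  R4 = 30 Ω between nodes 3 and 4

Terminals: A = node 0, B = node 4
Reduce the network between node 0 (A) and node 4 (B) by series/parallel combination:
  Rs1 = R1 + R2 (series, joined only at node 1) = 200 + 2700 = 2900 Ω
  Rs2 = R3 + Rs1 (series, joined only at node 2) = 1600 + 2900 = 4500 Ω
  Rs3 = R4 + Rs2 (series, joined only at node 3) = 30 + 4500 = 4530 Ω
R_eq = 4.53 kΩ

Final answer: 4.53 kΩ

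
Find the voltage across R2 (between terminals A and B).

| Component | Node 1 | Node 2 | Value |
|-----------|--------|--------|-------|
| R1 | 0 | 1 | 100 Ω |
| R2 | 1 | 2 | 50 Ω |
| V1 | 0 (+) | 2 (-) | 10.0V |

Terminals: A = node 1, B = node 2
R1 and R2 are in series across V1 (node 0 → node 1 → node 2), and the output A–B is taken across R2, so this is a voltage divider.
Series current: I = V1/(R1 + R2) = 10/(100 + 50) = 10/150 = 0.06667 A
V_R2 = I × R2 = V1 × R2/(R1 + R2) = 10 × 50/150 = 3.333 V

Final answer: 3.333 V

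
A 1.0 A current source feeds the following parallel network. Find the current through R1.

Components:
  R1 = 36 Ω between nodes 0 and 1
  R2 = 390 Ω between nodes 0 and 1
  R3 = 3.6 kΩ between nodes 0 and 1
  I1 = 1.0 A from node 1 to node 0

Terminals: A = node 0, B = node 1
All resistors sit directly between nodes 0 and 1, so they are in parallel and share one voltage V; the full source current 1 A splits among them.
1/R_par = 1/36 + 1/390 + 1/3600 = 0.03062 S  =>  R_par = 32.66 Ω
V = I × R_par = 1 × 32.66 = 32.66 V
I_R1 = V/R1 = 32.66/36 = 0.9072 A

Final answer: 0.9072 A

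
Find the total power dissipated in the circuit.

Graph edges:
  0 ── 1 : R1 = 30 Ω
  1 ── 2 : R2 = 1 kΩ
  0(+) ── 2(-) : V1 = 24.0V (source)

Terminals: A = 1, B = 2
Nodal analysis, taking node 2 as the 0 V reference.
Source V1 fixes V_0 = 24 V.
KCL at each unknown node (sum of currents leaving = 0; resistances in Ω):
  Node 1: (V_1 - 24)/30 + (V_1 - 0)/1000 = 0
Collecting terms: 0.03433 × V_1 = 0.8  =>  V_1 = 23.3 V
Power in each resistor, P = (ΔV)²/R:
  P_R1 = (24 - 23.3)²/30 = 0.01629 W
  P_R2 = (23.3 - 0)²/1000 = 0.5429 W
P_total = P_R1 + P_R2 = 0.5592 W

Final answer: 0.5592 W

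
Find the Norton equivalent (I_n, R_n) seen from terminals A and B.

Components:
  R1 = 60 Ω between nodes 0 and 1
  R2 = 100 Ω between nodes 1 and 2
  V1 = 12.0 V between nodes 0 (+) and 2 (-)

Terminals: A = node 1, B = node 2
Find the Thévenin equivalent first; then I_n = V_th/R_th and R_n = R_th.
Step 1 — V_th is the open-circuit voltage V_A - V_B (nothing connected across the terminals).
Nodal analysis, taking node 2 as the 0 V reference.
Source V1 fixes V_0 = 12 V.
KCL at each unknown node (sum of currents leaving = 0; resistances in Ω):
  Node 1: (V_1 - 12)/60 + (V_1 - 0)/100 = 0
Collecting terms: 0.02667 × V_1 = 0.2  =>  V_1 = 7.5 V
V_th = V_1 - V_2 = 7.5 - 0 = 7.5 V
Step 2 — R_th: zero the source — replace V1 by a short circuit (node 2 merges into node 0) — and find the resistance seen between A (node 1) and B (node 0).
Reduce the network between node 1 (A) and node 0 (B) by series/parallel combination:
  Rp1 = R1 ‖ R2 (parallel, both between nodes 0 and 1) = 1/(1/60 + 1/100) = 37.5 Ω
R_th = 37.5 Ω
I_n = V_th/R_th = 7.5/37.5 = 0.2 A, and R_n = R_th = 37.5 Ω

Final answer: I_n = 0.2 A, R_n = 37.5 Ω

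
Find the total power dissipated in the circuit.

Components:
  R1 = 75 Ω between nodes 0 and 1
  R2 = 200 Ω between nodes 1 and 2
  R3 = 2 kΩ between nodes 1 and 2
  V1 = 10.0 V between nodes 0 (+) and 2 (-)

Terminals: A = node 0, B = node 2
Nodal analysis, taking node 2 as the 0 V reference.
Source V1 fixes V_0 = 10 V.
KCL at each unknown node (sum of currents leaving = 0; resistances in Ω):
  Node 1: (V_1 - 10)/75 + (V_1 - 0)/200 + (V_1 - 0)/2000 = 0
Collecting terms: 0.01883 × V_1 = 0.1333  =>  V_1 = 7.08 V
Power in each resistor, P = (ΔV)²/R:
  P_R1 = (10 - 7.08)²/75 = 0.1137 W
  P_R2 = (7.08 - 0)²/200 = 0.2506 W
  P_R3 = (7.08 - 0)²/2000 = 0.02506 W
P_total = P_R1 + P_R2 + P_R3 = 0.3894 W

Final answer: 0.3894 W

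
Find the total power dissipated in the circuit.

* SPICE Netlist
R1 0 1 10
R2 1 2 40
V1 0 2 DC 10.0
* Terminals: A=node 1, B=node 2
Nodal analysis, taking node 2 as the 0 V reference.
Source V1 fixes V_0 = 10 V.
KCL at each unknown node (sum of currents leaving = 0; resistances in Ω):
  Node 1: (V_1 - 10)/10 + (V_1 - 0)/40 = 0
Collecting terms: 0.125 × V_1 = 1  =>  V_1 = 8 V
Power in each resistor, P = (ΔV)²/R:
  P_R1 = (10 - 8)²/10 = 0.4 W
  P_R2 = (8 - 0)²/40 = 1.6 W
P_total = P_R1 + P_R2 = 2 W

Final answer: 2 W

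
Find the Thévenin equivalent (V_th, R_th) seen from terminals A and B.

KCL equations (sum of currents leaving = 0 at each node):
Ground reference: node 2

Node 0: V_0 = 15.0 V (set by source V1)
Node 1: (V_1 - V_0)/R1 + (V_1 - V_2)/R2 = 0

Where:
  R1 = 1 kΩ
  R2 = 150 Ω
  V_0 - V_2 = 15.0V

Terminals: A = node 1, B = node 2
Step 1 — V_th is the open-circuit voltage V_A - V_B (nothing connected across the terminals).
Nodal analysis, taking node 2 as the 0 V reference.
Source V1 fixes V_0 = 15 V.
KCL at each unknown node (sum of currents leaving = 0; resistances in Ω):
  Node 1: (V_1 - 15)/1000 + (V_1 - 0)/150 = 0
Collecting terms: 0.007667 × V_1 = 0.015  =>  V_1 = 1.957 V
V_th = V_1 - V_2 = 1.957 - 0 = 1.957 V
Step 2 — R_th: zero the source — replace V1 by a short circuit (node 2 merges into node 0) — and find the resistance seen between A (node 1) and B (node 0).
Reduce the network between node 1 (A) and node 0 (B) by series/parallel combination:
  Rp1 = R1 ‖ R2 (parallel, both between nodes 0 and 1) = 1/(1/1000 + 1/150) = 130.4 Ω
R_th = 130.4 Ω

Final answer: V_th = 1.957 V, R_th = 130.4 Ω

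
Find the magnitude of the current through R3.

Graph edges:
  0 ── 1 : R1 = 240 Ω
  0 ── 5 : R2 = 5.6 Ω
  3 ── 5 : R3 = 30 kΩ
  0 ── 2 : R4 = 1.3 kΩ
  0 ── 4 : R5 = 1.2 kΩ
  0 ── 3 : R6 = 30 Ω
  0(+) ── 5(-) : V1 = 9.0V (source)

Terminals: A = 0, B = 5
Nodal analysis, taking node 5 as the 0 V reference.
Source V1 fixes V_0 = 9 V.
KCL at each unknown node (sum of currents leaving = 0; resistances in Ω):
  Node 1: (V_1 - 9)/240 = 0
  Node 2: (V_2 - 9)/1300 = 0
  Node 3: (V_3 - 0)/30000 + (V_3 - 9)/30 = 0
  Node 4: (V_4 - 9)/1200 = 0
Collecting terms (coefficients in siemens):
  0.004167·V_1 = 0.0375
  0.0007692·V_2 = 0.006923
  0.03337·V_3 = 0.3
  0.0008333·V_4 = 0.0075
Solving these 4 simultaneous equations (Gaussian elimination) gives:
  V_1 = 9 V, V_2 = 9 V, V_3 = 8.991 V, V_4 = 9 V
I_R3 = (V_3 - V_5)/R3 = (8.991 - 0)/30000 = 0.0002997 A
|I_R3| = 0.0002997 A

Final answer: |I_R3| = 0.0002997 A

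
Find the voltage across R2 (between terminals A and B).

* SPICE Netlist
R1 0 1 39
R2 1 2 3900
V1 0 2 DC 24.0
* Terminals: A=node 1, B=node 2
R1 and R2 are in series across V1 (node 0 → node 1 → node 2), and the output A–B is taken across R2, so this is a voltage divider.
Series current: I = V1/(R1 + R2) = 24/(39 + 3900) = 24/3939 = 0.006093 A
V_R2 = I × R2 = V1 × R2/(R1 + R2) = 24 × 3900/3939 = 23.76 V

Final answer: 23.76 V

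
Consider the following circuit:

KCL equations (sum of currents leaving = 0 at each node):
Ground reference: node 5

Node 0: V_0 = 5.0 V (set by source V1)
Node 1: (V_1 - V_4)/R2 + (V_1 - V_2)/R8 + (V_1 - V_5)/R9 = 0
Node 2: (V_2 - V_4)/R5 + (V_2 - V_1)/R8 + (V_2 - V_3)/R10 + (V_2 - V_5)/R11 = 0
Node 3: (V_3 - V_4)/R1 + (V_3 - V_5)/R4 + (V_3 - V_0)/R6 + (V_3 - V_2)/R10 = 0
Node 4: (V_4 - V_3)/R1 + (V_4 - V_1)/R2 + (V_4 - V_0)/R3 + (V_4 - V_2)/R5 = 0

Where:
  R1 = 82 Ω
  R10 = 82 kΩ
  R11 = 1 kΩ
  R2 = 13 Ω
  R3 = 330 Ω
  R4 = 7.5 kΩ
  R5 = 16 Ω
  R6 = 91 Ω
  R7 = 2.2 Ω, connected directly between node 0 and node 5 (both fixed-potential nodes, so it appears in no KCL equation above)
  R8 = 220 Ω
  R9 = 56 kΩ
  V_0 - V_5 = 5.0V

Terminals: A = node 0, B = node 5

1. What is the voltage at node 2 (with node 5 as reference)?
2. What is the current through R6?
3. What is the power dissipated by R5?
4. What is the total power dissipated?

Nodal analysis, taking node 5 as the 0 V reference.
Source V1 fixes V_0 = 5 V.
KCL at each unknown node (sum of currents leaving = 0; resistances in Ω):
  Node 1: (V_1 - V_4)/13 + (V_1 - V_2)/220 + (V_1 - 0)/56000 = 0
  Node 2: (V_2 - V_4)/16 + (V_2 - V_1)/220 + (V_2 - V_3)/82000 + (V_2 - 0)/1000 = 0
  Node 3: (V_3 - V_4)/82 + (V_3 - 0)/7500 + (V_3 - 5)/91 + (V_3 - V_2)/82000 = 0
  Node 4: (V_4 - V_3)/82 + (V_4 - V_1)/13 + (V_4 - 5)/330 + (V_4 - V_2)/16 = 0
Collecting terms (coefficients in siemens):
  0.08149·V_1 - 0.004545·V_2 - 0.07692·V_4 = 0
  0.06806·V_2 - 0.004545·V_1 - 0.0000122·V_3 - 0.0625·V_4 = 0
  0.02333·V_3 - 0.0000122·V_2 - 0.0122·V_4 = 0.05495
  0.1546·V_4 - 0.07692·V_1 - 0.0625·V_2 - 0.0122·V_3 = 0.01515
Solving these 4 simultaneous equations (Gaussian elimination) gives:
  V_1 = 4.451 V, V_2 = 4.39 V, V_3 = 4.687 V, V_4 = 4.456 V
Part 1:
  Read off the nodal solution: V_2 = 4.39 V
Part 2:
  I_R6 = (V_0 - V_3)/R6 = (5 - 4.687)/91 = 0.003445 A
  Magnitude: I_R6 = 0.003445 A
Part 3:
  I_R5 = (V_2 - V_4)/R5 = (4.39 - 4.456)/16 = -0.004109 A
  P_R5 = I_R5² × R5 = (-0.004109)² × 16 = 0.0002701 W
Part 4:
  Power in each resistor, P = (ΔV)²/R:
    P_R1 = (4.687 - 4.456)²/82 = 0.0006503 W
    P_R2 = (4.451 - 4.456)²/13 = 0.000001659 W
    P_R3 = (5 - 4.456)²/330 = 0.000898 W
    P_R4 = (4.687 - 0)²/7500 = 0.002928 W
    P_R5 = (4.39 - 4.456)²/16 = 0.0002701 W
    P_R6 = (5 - 4.687)²/91 = 0.00108 W
    P_R7 = (5 - 0)²/2.2 = 11.36 W
    P_R8 = (4.451 - 4.39)²/220 = 0.00001697 W
    P_R9 = (4.451 - 0)²/56000 = 0.0003538 W
    P_R10 = (4.39 - 4.687)²/82000 = 0.000001073 W
    P_R11 = (4.39 - 0)²/1000 = 0.01927 W
  P_total = P_R1 + P_R2 + P_R3 + P_R4 + P_R5 + P_R6 + P_R7 + P_R8 + P_R9 + P_R10 + P_R11 = 11.39 W

Final answers:
1. V_2 = 4.39 V
2. I_R6 = 0.003445 A
3. P_R5 = 0.0002701 W
4. P_total = 11.39 W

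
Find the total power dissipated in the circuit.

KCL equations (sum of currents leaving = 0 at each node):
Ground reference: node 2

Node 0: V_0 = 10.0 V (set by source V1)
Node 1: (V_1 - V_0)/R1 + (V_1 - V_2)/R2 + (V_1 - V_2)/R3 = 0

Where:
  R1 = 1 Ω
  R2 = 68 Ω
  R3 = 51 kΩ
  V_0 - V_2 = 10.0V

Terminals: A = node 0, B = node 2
Nodal analysis, taking node 2 as the 0 V reference.
Source V1 fixes V_0 = 10 V.
KCL at each unknown node (sum of currents leaving = 0; resistances in Ω):
  Node 1: (V_1 - 10)/1 + (V_1 - 0)/68 + (V_1 - 0)/51000 = 0
Collecting terms: 1.015 × V_1 = 10  =>  V_1 = 9.855 V
Power in each resistor, P = (ΔV)²/R:
  P_R1 = (10 - 9.855)²/1 = 0.02106 W
  P_R2 = (9.855 - 0)²/68 = 1.428 W
  P_R3 = (9.855 - 0)²/51000 = 0.001904 W
P_total = P_R1 + P_R2 + P_R3 = 1.451 W

Final answer: 1.451 W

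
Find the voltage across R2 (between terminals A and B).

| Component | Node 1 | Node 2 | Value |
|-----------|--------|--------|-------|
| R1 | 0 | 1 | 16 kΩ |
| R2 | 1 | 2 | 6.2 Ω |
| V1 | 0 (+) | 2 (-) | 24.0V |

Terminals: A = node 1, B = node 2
R1 and R2 are in series across V1 (node 0 → node 1 → node 2), and the output A–B is taken across R2, so this is a voltage divider.
Series current: I = V1/(R1 + R2) = 24/(16000 + 6.2) = 24/16010 = 0.001499 A
V_R2 = I × R2 = V1 × R2/(R1 + R2) = 24 × 6.2/16010 = 0.009296 V

Final answer: 0.009296 V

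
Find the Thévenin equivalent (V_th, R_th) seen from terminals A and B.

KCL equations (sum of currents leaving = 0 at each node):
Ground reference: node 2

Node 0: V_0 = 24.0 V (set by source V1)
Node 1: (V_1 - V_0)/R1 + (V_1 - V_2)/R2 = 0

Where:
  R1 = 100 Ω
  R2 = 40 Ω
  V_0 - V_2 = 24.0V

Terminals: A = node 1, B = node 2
Step 1 — V_th is the open-circuit voltage V_A - V_B (nothing connected across the terminals).
Nodal analysis, taking node 2 as the 0 V reference.
Source V1 fixes V_0 = 24 V.
KCL at each unknown node (sum of currents leaving = 0; resistances in Ω):
  Node 1: (V_1 - 24)/100 + (V_1 - 0)/40 = 0
Collecting terms: 0.035 × V_1 = 0.24  =>  V_1 = 6.857 V
V_th = V_1 - V_2 = 6.857 - 0 = 6.857 V
Step 2 — R_th: zero the source — replace V1 by a short circuit (node 2 merges into node 0) — and find the resistance seen between A (node 1) and B (node 0).
Reduce the network between node 1 (A) and node 0 (B) by series/parallel combination:
  Rp1 = R1 ‖ R2 (parallel, both between nodes 0 and 1) = 1/(1/100 + 1/40) = 28.57 Ω
R_th = 28.57 Ω

Final answer: V_th = 6.857 V, R_th = 28.57 Ω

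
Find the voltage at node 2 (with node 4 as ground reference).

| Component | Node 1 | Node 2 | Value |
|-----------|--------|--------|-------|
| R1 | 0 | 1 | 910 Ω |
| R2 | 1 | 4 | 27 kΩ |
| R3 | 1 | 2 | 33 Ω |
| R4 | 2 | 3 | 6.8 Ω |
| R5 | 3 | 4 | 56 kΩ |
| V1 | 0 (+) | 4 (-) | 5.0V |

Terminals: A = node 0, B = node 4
Nodal analysis, taking node 4 as the 0 V reference.
Source V1 fixes V_0 = 5 V.
KCL at each unknown node (sum of currents leaving = 0; resistances in Ω):
  Node 1: (V_1 - 5)/910 + (V_1 - 0)/27000 + (V_1 - V_2)/33 = 0
  Node 2: (V_2 - V_1)/33 + (V_2 - V_3)/6.8 = 0
  Node 3: (V_3 - V_2)/6.8 + (V_3 - 0)/56000 = 0
Collecting terms (coefficients in siemens):
  0.03144·V_1 - 0.0303·V_2 = 0.005495
  0.1774·V_2 - 0.0303·V_1 - 0.1471·V_3 = 0
  0.1471·V_3 - 0.1471·V_2 = 0
Solving these 3 simultaneous equations (Gaussian elimination) gives:
  V_1 = 4.762 V, V_2 = 4.759 V, V_3 = 4.759 V
The requested potential is V_2 = 4.759 V.

Final answer: V_2 = 4.759 V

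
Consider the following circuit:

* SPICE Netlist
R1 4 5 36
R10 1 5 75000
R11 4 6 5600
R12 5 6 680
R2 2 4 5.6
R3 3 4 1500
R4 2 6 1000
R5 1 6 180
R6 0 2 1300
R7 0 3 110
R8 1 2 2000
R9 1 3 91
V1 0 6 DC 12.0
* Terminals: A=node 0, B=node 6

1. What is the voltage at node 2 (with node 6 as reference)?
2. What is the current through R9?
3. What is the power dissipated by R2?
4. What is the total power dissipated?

Nodal analysis, taking node 6 as the 0 V reference.
Source V1 fixes V_0 = 12 V.
KCL at each unknown node (sum of currents leaving = 0; resistances in Ω):
  Node 1: (V_1 - 0)/180 + (V_1 - V_2)/2000 + (V_1 - V_3)/91 + (V_1 - V_5)/75000 = 0
  Node 2: (V_2 - V_4)/5.6 + (V_2 - 0)/1000 + (V_2 - 12)/1300 + (V_2 - V_1)/2000 = 0
  Node 3: (V_3 - V_4)/1500 + (V_3 - 12)/110 + (V_3 - V_1)/91 = 0
  Node 4: (V_4 - V_5)/36 + (V_4 - V_2)/5.6 + (V_4 - V_3)/1500 + (V_4 - 0)/5600 = 0
  Node 5: (V_5 - V_4)/36 + (V_5 - V_1)/75000 + (V_5 - 0)/680 = 0
Collecting terms (coefficients in siemens):
  0.01706·V_1 - 0.0005·V_2 - 0.01099·V_3 - 0.00001333·V_5 = 0
  0.1808·V_2 - 0.0005·V_1 - 0.1786·V_4 = 0.009231
  0.02075·V_3 - 0.01099·V_1 - 0.0006667·V_4 = 0.1091
  0.2072·V_4 - 0.1786·V_2 - 0.0006667·V_3 - 0.02778·V_5 = 0
  0.02926·V_5 - 0.00001333·V_1 - 0.02778·V_4 = 0
Solving these 5 simultaneous equations (Gaussian elimination) gives:
  V_1 = 5.441 V, V_2 = 3.884 V, V_3 = 8.264 V, V_4 = 3.867 V
  V_5 = 3.673 V
Part 1:
  Read off the nodal solution: V_2 = 3.884 V
Part 2:
  I_R9 = (V_1 - V_3)/R9 = (5.441 - 8.264)/91 = -0.03103 A
  Magnitude: I_R9 = 0.03103 A
Part 3:
  I_R2 = (V_2 - V_4)/R2 = (3.884 - 3.867)/5.6 = 0.003137 A
  P_R2 = I_R2² × R2 = (0.003137)² × 5.6 = 0.0000551 W
Part 4:
  Power in each resistor, P = (ΔV)²/R:
    P_R1 = (3.867 - 3.673)²/36 = 0.001041 W
    P_R2 = (3.884 - 3.867)²/5.6 = 0.0000551 W
    P_R3 = (8.264 - 3.867)²/1500 = 0.01289 W
    P_R4 = (3.884 - 0)²/1000 = 0.01509 W
    P_R5 = (5.441 - 0)²/180 = 0.1645 W
    P_R6 = (12 - 3.884)²/1300 = 0.05067 W
    P_R7 = (12 - 8.264)²/110 = 0.1269 W
    P_R8 = (5.441 - 3.884)²/2000 = 0.001211 W
    P_R9 = (5.441 - 8.264)²/91 = 0.08761 W
    P_R10 = (5.441 - 3.673)²/75000 = 0.00004166 W
    P_R11 = (3.867 - 0)²/5600 = 0.00267 W
    P_R12 = (3.673 - 0)²/680 = 0.01984 W
  P_total = P_R1 + P_R2 + P_R3 + P_R4 + P_R5 + P_R6 + P_R7 + P_R8 + P_R9 + P_R10 + P_R11 + P_R12 = 0.4824 W

Final answers:
1. V_2 = 3.884 V
2. I_R9 = 0.03103 A
3. P_R2 = 5.51e-05 W
4. P_total = 0.4824 W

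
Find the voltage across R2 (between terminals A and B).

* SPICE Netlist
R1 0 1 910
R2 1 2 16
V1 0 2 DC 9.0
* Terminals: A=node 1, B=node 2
R1 and R2 are in series across V1 (node 0 → node 1 → node 2), and the output A–B is taken across R2, so this is a voltage divider.
Series current: I = V1/(R1 + R2) = 9/(910 + 16) = 9/926 = 0.009719 A
V_R2 = I × R2 = V1 × R2/(R1 + R2) = 9 × 16/926 = 0.1555 V

Final answer: 0.1555 V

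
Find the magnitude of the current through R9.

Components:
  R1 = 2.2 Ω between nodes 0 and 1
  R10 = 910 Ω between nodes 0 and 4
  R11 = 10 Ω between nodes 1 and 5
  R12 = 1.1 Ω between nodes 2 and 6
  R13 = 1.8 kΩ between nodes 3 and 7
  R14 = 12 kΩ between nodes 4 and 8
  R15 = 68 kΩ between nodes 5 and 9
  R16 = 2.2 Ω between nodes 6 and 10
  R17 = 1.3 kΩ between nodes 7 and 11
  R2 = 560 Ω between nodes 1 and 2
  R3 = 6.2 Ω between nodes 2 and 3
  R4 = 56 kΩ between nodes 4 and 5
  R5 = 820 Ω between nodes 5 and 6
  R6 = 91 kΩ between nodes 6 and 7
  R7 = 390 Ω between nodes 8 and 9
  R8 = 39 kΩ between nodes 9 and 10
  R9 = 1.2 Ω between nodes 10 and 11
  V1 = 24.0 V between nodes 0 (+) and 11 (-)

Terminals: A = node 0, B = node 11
Nodal analysis, taking node 11 as the 0 V reference.
Source V1 fixes V_0 = 24 V.
KCL at each unknown node (sum of currents leaving = 0; resistances in Ω):
  Node 1: (V_1 - 24)/2.2 + (V_1 - V_2)/560 + (V_1 - V_5)/10 = 0
  Node 2: (V_2 - V_1)/560 + (V_2 - V_3)/6.2 + (V_2 - V_6)/1.1 = 0
  Node 3: (V_3 - V_2)/6.2 + (V_3 - V_7)/1800 = 0
  Node 4: (V_4 - V_5)/56000 + (V_4 - 24)/910 + (V_4 - V_8)/12000 = 0
  Node 5: (V_5 - V_4)/56000 + (V_5 - V_6)/820 + (V_5 - V_1)/10 + (V_5 - V_9)/68000 = 0
  Node 6: (V_6 - V_5)/820 + (V_6 - V_7)/91000 + (V_6 - V_2)/1.1 + (V_6 - V_10)/2.2 = 0
  Node 7: (V_7 - V_6)/91000 + (V_7 - V_3)/1800 + (V_7 - 0)/1300 = 0
  Node 8: (V_8 - V_9)/390 + (V_8 - V_4)/12000 = 0
  Node 9: (V_9 - V_8)/390 + (V_9 - V_10)/39000 + (V_9 - V_5)/68000 = 0
  Node 10: (V_10 - V_9)/39000 + (V_10 - 0)/1.2 + (V_10 - V_6)/2.2 = 0
Collecting terms (coefficients in siemens):
  0.5563·V_1 - 0.001786·V_2 - 0.1·V_5 = 10.91
  1.072·V_2 - 0.001786·V_1 - 0.1613·V_3 - 0.9091·V_6 = 0
  0.1618·V_3 - 0.1613·V_2 - 0.0005556·V_7 = 0
  0.0012·V_4 - 0.00001786·V_5 - 0.00008333·V_8 = 0.02637
  0.1013·V_5 - 0.1·V_1 - 0.00001786·V_4 - 0.00122·V_6 - 0.00001471·V_9 = 0
  1.365·V_6 - 0.9091·V_2 - 0.00122·V_5 - 0.00001099·V_7 - 0.4545·V_10 = 0
  0.001336·V_7 - 0.0005556·V_3 - 0.00001099·V_6 = 0
  0.002647·V_8 - 0.00008333·V_4 - 0.002564·V_9 = 0
  0.002604·V_9 - 0.00001471·V_5 - 0.002564·V_8 - 0.00002564·V_10 = 0
  1.288·V_10 - 0.4545·V_6 - 0.00002564·V_9 = 0
Solving these 10 simultaneous equations (Gaussian elimination) gives:
  V_1 = 23.84 V, V_2 = 0.2862 V, V_3 = 0.2856 V, V_4 = 23.63 V
  V_5 = 23.56 V, V_6 = 0.24 V, V_7 = 0.1208 V, V_8 = 18.79 V
  V_9 = 18.64 V, V_10 = 0.08507 V
I_R9 = (V_10 - V_11)/R9 = (0.08507 - 0)/1.2 = 0.07089 A
|I_R9| = 0.07089 A

Final answer: |I_R9| = 0.07089 A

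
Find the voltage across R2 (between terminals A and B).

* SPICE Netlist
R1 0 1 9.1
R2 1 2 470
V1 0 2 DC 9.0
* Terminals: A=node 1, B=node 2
R1 and R2 are in series across V1 (node 0 → node 1 → node 2), and the output A–B is taken across R2, so this is a voltage divider.
Series current: I = V1/(R1 + R2) = 9/(9.1 + 470) = 9/479.1 = 0.01879 A
V_R2 = I × R2 = V1 × R2/(R1 + R2) = 9 × 470/479.1 = 8.829 V

Final answer: 8.829 V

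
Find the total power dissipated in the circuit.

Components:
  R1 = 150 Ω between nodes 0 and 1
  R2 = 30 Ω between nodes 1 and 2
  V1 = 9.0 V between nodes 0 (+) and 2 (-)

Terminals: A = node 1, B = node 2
Nodal analysis, taking node 2 as the 0 V reference.
Source V1 fixes V_0 = 9 V.
KCL at each unknown node (sum of currents leaving = 0; resistances in Ω):
  Node 1: (V_1 - 9)/150 + (V_1 - 0)/30 = 0
Collecting terms: 0.04 × V_1 = 0.06  =>  V_1 = 1.5 V
Power in each resistor, P = (ΔV)²/R:
  P_R1 = (9 - 1.5)²/150 = 0.375 W
  P_R2 = (1.5 - 0)²/30 = 0.075 W
P_total = P_R1 + P_R2 = 0.45 W

Final answer: 0.45 W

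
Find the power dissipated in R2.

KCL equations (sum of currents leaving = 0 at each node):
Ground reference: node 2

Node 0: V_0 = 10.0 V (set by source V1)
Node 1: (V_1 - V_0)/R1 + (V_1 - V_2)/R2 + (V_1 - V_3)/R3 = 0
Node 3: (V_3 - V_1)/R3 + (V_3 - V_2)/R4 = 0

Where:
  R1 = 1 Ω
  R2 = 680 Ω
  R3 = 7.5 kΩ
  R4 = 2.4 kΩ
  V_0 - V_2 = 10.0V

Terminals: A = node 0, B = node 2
Nodal analysis, taking node 2 as the 0 V reference.
Source V1 fixes V_0 = 10 V.
KCL at each unknown node (sum of currents leaving = 0; resistances in Ω):
  Node 1: (V_1 - 10)/1 + (V_1 - 0)/680 + (V_1 - V_3)/7500 = 0
  Node 3: (V_3 - V_1)/7500 + (V_3 - 0)/2400 = 0
Collecting terms (coefficients in siemens):
  1.002·V_1 - 0.0001333·V_3 = 10
  0.00055·V_3 - 0.0001333·V_1 = 0
Determinant D = (1.002)(0.00055) - (-0.0001333)(-0.0001333) = 0.0005509
V_1 = [(10)(0.00055) - (-0.0001333)(0)]/D = 9.984 V
V_3 = [(1.002)(0) - (10)(-0.0001333)]/D = 2.42 V
I_R2 = (V_1 - V_2)/R2 = (9.984 - 0)/680 = 0.01468 A
P_R2 = I_R2² × R2 = (0.01468)² × 680 = 0.1466 W

Final answer: 0.1466 W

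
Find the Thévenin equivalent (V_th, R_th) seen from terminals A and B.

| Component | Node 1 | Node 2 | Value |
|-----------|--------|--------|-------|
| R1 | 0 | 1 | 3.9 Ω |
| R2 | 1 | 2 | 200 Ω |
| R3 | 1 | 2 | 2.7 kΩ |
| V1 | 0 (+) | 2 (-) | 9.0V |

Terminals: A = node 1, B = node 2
Step 1 — V_th is the open-circuit voltage V_A - V_B (nothing connected across the terminals).
Nodal analysis, taking node 2 as the 0 V reference.
Source V1 fixes V_0 = 9 V.
KCL at each unknown node (sum of currents leaving = 0; resistances in Ω):
  Node 1: (V_1 - 9)/3.9 + (V_1 - 0)/200 + (V_1 - 0)/2700 = 0
Collecting terms: 0.2618 × V_1 = 2.308  =>  V_1 = 8.815 V
V_th = V_1 - V_2 = 8.815 - 0 = 8.815 V
Step 2 — R_th: zero the source — replace V1 by a short circuit (node 2 merges into node 0) — and find the resistance seen between A (node 1) and B (node 0).
Reduce the network between node 1 (A) and node 0 (B) by series/parallel combination:
  Rp1 = R1 ‖ R2 ‖ R3 (parallel, all between nodes 0 and 1) = 1/(1/3.9 + 1/200 + 1/2700) = 3.82 Ω
R_th = 3.82 Ω

Final answer: V_th = 8.815 V, R_th = 3.82 Ω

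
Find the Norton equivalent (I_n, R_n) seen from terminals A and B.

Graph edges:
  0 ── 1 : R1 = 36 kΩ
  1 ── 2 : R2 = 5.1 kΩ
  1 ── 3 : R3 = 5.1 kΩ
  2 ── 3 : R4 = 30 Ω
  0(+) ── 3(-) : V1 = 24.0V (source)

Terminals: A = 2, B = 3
Find the Thévenin equivalent first; then I_n = V_th/R_th and R_n = R_th.
Step 1 — V_th is the open-circuit voltage V_A - V_B (nothing connected across the terminals).
Nodal analysis, taking node 3 as the 0 V reference.
Source V1 fixes V_0 = 24 V.
KCL at each unknown node (sum of currents leaving = 0; resistances in Ω):
  Node 1: (V_1 - 24)/36000 + (V_1 - V_2)/5100 + (V_1 - 0)/5100 = 0
  Node 2: (V_2 - V_1)/5100 + (V_2 - 0)/30 = 0
Collecting terms (coefficients in siemens):
  0.0004199·V_1 - 0.0001961·V_2 = 0.0006667
  0.03353·V_2 - 0.0001961·V_1 = 0
Determinant D = (0.0004199)(0.03353) - (-0.0001961)(-0.0001961) = 0.00001404
V_1 = [(0.0006667)(0.03353) - (-0.0001961)(0)]/D = 1.592 V
V_2 = [(0.0004199)(0) - (0.0006667)(-0.0001961)]/D = 0.009309 V
V_th = V_2 - V_3 = 0.009309 - 0 = 0.009309 V
Step 2 — R_th: zero the source — replace V1 by a short circuit (node 3 merges into node 0) — and find the resistance seen between A (node 2) and B (node 0).
Reduce the network between node 2 (A) and node 0 (B) by series/parallel combination:
  Rp1 = R1 ‖ R3 (parallel, both between nodes 0 and 1) = 1/(1/36000 + 1/5100) = 4467 Ω
  Rs1 = R2 + Rp1 (series, joined only at node 1) = 5100 + 4467 = 9567 Ω
  Rp2 = R4 ‖ Rs1 (parallel, both between nodes 0 and 2) = 1/(1/30 + 1/9567) = 29.91 Ω
R_th = 29.91 Ω
I_n = V_th/R_th = 0.009309/29.91 = 0.0003113 A, and R_n = R_th = 29.91 Ω

Final answer: I_n = 0.0003113 A, R_n = 29.91 Ω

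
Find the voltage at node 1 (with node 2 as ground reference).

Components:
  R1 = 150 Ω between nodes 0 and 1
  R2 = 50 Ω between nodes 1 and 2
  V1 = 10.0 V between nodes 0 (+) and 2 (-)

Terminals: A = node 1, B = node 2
Nodal analysis, taking node 2 as the 0 V reference.
Source V1 fixes V_0 = 10 V.
KCL at each unknown node (sum of currents leaving = 0; resistances in Ω):
  Node 1: (V_1 - 10)/150 + (V_1 - 0)/50 = 0
Collecting terms: 0.02667 × V_1 = 0.06667  =>  V_1 = 2.5 V
The requested potential is V_1 = 2.5 V.

Final answer: V_1 = 2.5 V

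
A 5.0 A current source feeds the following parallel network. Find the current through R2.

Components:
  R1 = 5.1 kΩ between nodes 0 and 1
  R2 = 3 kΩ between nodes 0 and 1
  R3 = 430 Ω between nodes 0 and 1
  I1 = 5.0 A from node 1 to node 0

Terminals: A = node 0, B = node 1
All resistors sit directly between nodes 0 and 1, so they are in parallel and share one voltage V; the full source current 5 A splits among them.
1/R_par = 1/5100 + 1/3000 + 1/430 = 0.002855 S  =>  R_par = 350.3 Ω
V = I × R_par = 5 × 350.3 = 1751 V
I_R2 = V/R2 = 1751/3000 = 0.5838 A

Final answer: 0.5838 A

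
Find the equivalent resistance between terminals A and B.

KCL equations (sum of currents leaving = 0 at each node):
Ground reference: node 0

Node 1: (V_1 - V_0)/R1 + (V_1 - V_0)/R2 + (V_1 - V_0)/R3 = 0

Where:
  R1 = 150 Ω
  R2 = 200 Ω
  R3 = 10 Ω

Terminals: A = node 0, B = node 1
Reduce the network between node 0 (A) and node 1 (B) by series/parallel combination:
  Rp1 = R1 ‖ R2 ‖ R3 (parallel, all between nodes 0 and 1) = 1/(1/150 + 1/200 + 1/10) = 8.955 Ω
R_eq = 8.955 Ω

Final answer: 8.955 Ω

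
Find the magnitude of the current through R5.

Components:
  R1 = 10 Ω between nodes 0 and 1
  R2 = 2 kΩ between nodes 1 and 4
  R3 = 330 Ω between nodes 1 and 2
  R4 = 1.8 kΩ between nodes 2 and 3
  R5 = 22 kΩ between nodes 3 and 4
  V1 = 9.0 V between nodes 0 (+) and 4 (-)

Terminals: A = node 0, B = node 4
Nodal analysis, taking node 4 as the 0 V reference.
Source V1 fixes V_0 = 9 V.
KCL at each unknown node (sum of currents leaving = 0; resistances in Ω):
  Node 1: (V_1 - 9)/10 + (V_1 - 0)/2000 + (V_1 - V_2)/330 = 0
  Node 2: (V_2 - V_1)/330 + (V_2 - V_3)/1800 = 0
  Node 3: (V_3 - V_2)/1800 + (V_3 - 0)/22000 = 0
Collecting terms (coefficients in siemens):
  0.1035·V_1 - 0.00303·V_2 = 0.9
  0.003586·V_2 - 0.00303·V_1 - 0.0005556·V_3 = 0
  0.000601·V_3 - 0.0005556·V_2 = 0
Solving these 3 simultaneous equations (Gaussian elimination) gives:
  V_1 = 8.952 V, V_2 = 8.829 V, V_3 = 8.161 V
I_R5 = (V_3 - V_4)/R5 = (8.161 - 0)/22000 = 0.000371 A
|I_R5| = 0.000371 A

Final answer: |I_R5| = 0.000371 A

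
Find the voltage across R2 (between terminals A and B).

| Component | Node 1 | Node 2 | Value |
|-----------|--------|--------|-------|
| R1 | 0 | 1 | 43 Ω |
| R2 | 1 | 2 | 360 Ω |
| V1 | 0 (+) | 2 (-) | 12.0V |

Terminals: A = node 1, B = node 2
R1 and R2 are in series across V1 (node 0 → node 1 → node 2), and the output A–B is taken across R2, so this is a voltage divider.
Series current: I = V1/(R1 + R2) = 12/(43 + 360) = 12/403 = 0.02978 A
V_R2 = I × R2 = V1 × R2/(R1 + R2) = 12 × 360/403 = 10.72 V

Final answer: 10.72 V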